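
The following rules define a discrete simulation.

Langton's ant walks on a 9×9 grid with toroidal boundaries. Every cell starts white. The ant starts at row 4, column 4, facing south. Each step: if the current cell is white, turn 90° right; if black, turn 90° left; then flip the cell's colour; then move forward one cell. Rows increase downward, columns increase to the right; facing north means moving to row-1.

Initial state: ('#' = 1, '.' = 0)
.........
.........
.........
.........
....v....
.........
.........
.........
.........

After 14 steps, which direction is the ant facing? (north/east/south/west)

north

step 0: .........
.........
.........
.........
....v....
.........
.........
.........
.........
step 1: .........
.........
.........
.........
...<#....
.........
.........
.........
.........
step 2: .........
.........
.........
...^.....
...##....
.........
.........
.........
.........
step 3: .........
.........
.........
...#>....
...##....
.........
.........
.........
.........
step 4: .........
.........
.........
...##....
...#v....
.........
.........
.........
.........
step 5: .........
.........
.........
...##....
...#.>...
.........
.........
.........
.........
step 6: .........
.........
.........
...##....
...#.#...
.....v...
.........
.........
.........
step 7: .........
.........
.........
...##....
...#.#...
....<#...
.........
.........
.........
step 8: .........
.........
.........
...##....
...#^#...
....##...
.........
.........
.........
step 9: .........
.........
.........
...##....
...##>...
....##...
.........
.........
.........
step 10: .........
.........
.........
...##^...
...##....
....##...
.........
.........
.........
step 11: .........
.........
.........
...###>..
...##....
....##...
.........
.........
.........
step 12: .........
.........
.........
...####..
...##.v..
....##...
.........
.........
.........
step 13: .........
.........
.........
...####..
...##<#..
....##...
.........
.........
.........
step 14: .........
.........
.........
...##^#..
...####..
....##...
.........
.........
.........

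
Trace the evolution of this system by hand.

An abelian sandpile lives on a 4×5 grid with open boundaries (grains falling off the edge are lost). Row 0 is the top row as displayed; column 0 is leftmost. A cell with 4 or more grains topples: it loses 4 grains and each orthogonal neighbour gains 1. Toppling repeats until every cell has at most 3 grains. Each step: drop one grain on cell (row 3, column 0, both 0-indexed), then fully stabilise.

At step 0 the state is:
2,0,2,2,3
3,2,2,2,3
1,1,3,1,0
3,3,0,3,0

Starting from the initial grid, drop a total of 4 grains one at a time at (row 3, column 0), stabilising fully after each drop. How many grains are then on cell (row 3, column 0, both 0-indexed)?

0

step 0: 2,0,2,2,3
3,2,2,2,3
1,1,3,1,0
3,3,0,3,0
step 1: 2,0,2,2,3
3,2,2,2,3
2,2,3,1,0
1,0,1,3,0
step 2: 2,0,2,2,3
3,2,2,2,3
2,2,3,1,0
2,0,1,3,0
step 3: 2,0,2,2,3
3,2,2,2,3
2,2,3,1,0
3,0,1,3,0
step 4: 2,0,2,2,3
3,2,2,2,3
3,2,3,1,0
0,1,1,3,0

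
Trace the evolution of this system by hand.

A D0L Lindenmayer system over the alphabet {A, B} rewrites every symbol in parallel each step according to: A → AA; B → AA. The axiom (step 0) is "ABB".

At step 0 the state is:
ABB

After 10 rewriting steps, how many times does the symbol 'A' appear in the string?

t=0: ABB
t=1: AAAAAA
t=2: AAAAAAAAAAAA
t=3: AAAAAAAAAAAAAAAAAAAAAAAA
t=4: AAAAAAAAAAAAAAAAAAAAAAAAAAAAAAAAAAAAAAAAAAAAAAAA
t=5: AAAAAAAAAAAAAAAAAAAAAAAAAAAAAAAAAAAAAAAAAAAAAAAAAAAAAAAAAAAAAAAAAAAAAAAAAAAAAAAAAAAAAAAAAAAAAAAA
t=6: AAAAAAAAAAAAAAAAAAAAAAAAAAAAAAAAAAAAAAAAAAAAAAAAAAAAAAAAAA…AAAAAAAAAAAAAAAAAAAAAAAAAAAAAAAAAAAAAAAAAAAAAAAAAAAAAAAAAA  (len 192)
t=7: AAAAAAAAAAAAAAAAAAAAAAAAAAAAAAAAAAAAAAAAAAAAAAAAAAAAAAAAAA…AAAAAAAAAAAAAAAAAAAAAAAAAAAAAAAAAAAAAAAAAAAAAAAAAAAAAAAAAA  (len 384)
t=8: AAAAAAAAAAAAAAAAAAAAAAAAAAAAAAAAAAAAAAAAAAAAAAAAAAAAAAAAAA…AAAAAAAAAAAAAAAAAAAAAAAAAAAAAAAAAAAAAAAAAAAAAAAAAAAAAAAAAA  (len 768)
t=9: AAAAAAAAAAAAAAAAAAAAAAAAAAAAAAAAAAAAAAAAAAAAAAAAAAAAAAAAAA…AAAAAAAAAAAAAAAAAAAAAAAAAAAAAAAAAAAAAAAAAAAAAAAAAAAAAAAAAA  (len 1536)
t=10: AAAAAAAAAAAAAAAAAAAAAAAAAAAAAAAAAAAAAAAAAAAAAAAAAAAAAAAAAA…AAAAAAAAAAAAAAAAAAAAAAAAAAAAAAAAAAAAAAAAAAAAAAAAAAAAAAAAAA  (len 3072)

3072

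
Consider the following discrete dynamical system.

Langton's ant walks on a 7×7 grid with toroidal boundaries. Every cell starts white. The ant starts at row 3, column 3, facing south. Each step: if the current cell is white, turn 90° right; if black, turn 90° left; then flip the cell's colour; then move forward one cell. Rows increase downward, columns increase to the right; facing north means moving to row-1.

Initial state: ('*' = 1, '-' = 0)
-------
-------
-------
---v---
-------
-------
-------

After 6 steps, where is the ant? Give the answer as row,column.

step 0: -------
-------
-------
---v---
-------
-------
-------
step 1: -------
-------
-------
--<*---
-------
-------
-------
step 2: -------
-------
--^----
--**---
-------
-------
-------
step 3: -------
-------
--*>---
--**---
-------
-------
-------
step 4: -------
-------
--**---
--*v---
-------
-------
-------
step 5: -------
-------
--**---
--*->--
-------
-------
-------
step 6: -------
-------
--**---
--*-*--
----v--
-------
-------

4,4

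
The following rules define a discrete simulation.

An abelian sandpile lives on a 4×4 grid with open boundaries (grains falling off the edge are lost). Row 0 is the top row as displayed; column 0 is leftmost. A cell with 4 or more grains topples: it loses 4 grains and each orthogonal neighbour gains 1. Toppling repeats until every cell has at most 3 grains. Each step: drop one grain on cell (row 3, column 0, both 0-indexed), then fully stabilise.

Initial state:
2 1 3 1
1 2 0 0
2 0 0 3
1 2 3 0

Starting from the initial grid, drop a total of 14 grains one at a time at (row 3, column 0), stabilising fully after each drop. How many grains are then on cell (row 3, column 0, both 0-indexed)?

[0] 2 1 3 1
1 2 0 0
2 0 0 3
1 2 3 0
[1] 2 1 3 1
1 2 0 0
2 0 0 3
2 2 3 0
[2] 2 1 3 1
1 2 0 0
2 0 0 3
3 2 3 0
[3] 2 1 3 1
1 2 0 0
3 0 0 3
0 3 3 0
[4] 2 1 3 1
1 2 0 0
3 0 0 3
1 3 3 0
[5] 2 1 3 1
1 2 0 0
3 0 0 3
2 3 3 0
[6] 2 1 3 1
1 2 0 0
3 0 0 3
3 3 3 0
[7] 2 1 3 1
2 2 0 0
0 2 1 3
2 1 0 1
[8] 2 1 3 1
2 2 0 0
0 2 1 3
3 1 0 1
[9] 2 1 3 1
2 2 0 0
1 2 1 3
0 2 0 1
[10] 2 1 3 1
2 2 0 0
1 2 1 3
1 2 0 1
[11] 2 1 3 1
2 2 0 0
1 2 1 3
2 2 0 1
[12] 2 1 3 1
2 2 0 0
1 2 1 3
3 2 0 1
[13] 2 1 3 1
2 2 0 0
2 2 1 3
0 3 0 1
[14] 2 1 3 1
2 2 0 0
2 2 1 3
1 3 0 1

1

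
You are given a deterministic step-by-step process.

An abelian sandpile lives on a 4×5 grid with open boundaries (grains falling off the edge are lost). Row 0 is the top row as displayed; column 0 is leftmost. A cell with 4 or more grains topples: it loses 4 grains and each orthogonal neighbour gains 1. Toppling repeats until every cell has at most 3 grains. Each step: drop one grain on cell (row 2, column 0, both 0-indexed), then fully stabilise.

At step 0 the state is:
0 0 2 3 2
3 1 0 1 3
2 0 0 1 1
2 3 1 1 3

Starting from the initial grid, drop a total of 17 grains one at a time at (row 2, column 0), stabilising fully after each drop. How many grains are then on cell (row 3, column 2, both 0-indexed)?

k=0  0 0 2 3 2
3 1 0 1 3
2 0 0 1 1
2 3 1 1 3
k=1  0 0 2 3 2
3 1 0 1 3
3 0 0 1 1
2 3 1 1 3
k=2  1 0 2 3 2
0 2 0 1 3
1 1 0 1 1
3 3 1 1 3
k=3  1 0 2 3 2
0 2 0 1 3
2 1 0 1 1
3 3 1 1 3
k=4  1 0 2 3 2
0 2 0 1 3
3 1 0 1 1
3 3 1 1 3
k=5  1 0 2 3 2
1 2 0 1 3
1 3 0 1 1
1 0 2 1 3
k=6  1 0 2 3 2
1 2 0 1 3
2 3 0 1 1
1 0 2 1 3
k=7  1 0 2 3 2
1 2 0 1 3
3 3 0 1 1
1 0 2 1 3
k=8  1 0 2 3 2
2 3 0 1 3
1 0 1 1 1
2 1 2 1 3
k=9  1 0 2 3 2
2 3 0 1 3
2 0 1 1 1
2 1 2 1 3
k=10  1 0 2 3 2
2 3 0 1 3
3 0 1 1 1
2 1 2 1 3
k=11  1 0 2 3 2
3 3 0 1 3
0 1 1 1 1
3 1 2 1 3
k=12  1 0 2 3 2
3 3 0 1 3
1 1 1 1 1
3 1 2 1 3
k=13  1 0 2 3 2
3 3 0 1 3
2 1 1 1 1
3 1 2 1 3
k=14  1 0 2 3 2
3 3 0 1 3
3 1 1 1 1
3 1 2 1 3
k=15  2 1 2 3 2
1 0 1 1 3
2 3 1 1 1
0 2 2 1 3
k=16  2 1 2 3 2
1 0 1 1 3
3 3 1 1 1
0 2 2 1 3
k=17  2 1 2 3 2
2 1 1 1 3
1 0 2 1 1
1 3 2 1 3

2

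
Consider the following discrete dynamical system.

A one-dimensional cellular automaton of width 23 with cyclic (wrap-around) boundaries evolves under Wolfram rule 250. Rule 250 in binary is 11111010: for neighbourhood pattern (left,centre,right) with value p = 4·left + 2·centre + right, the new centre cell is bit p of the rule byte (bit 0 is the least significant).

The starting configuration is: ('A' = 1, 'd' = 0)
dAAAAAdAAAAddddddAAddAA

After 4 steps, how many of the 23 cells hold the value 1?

23

gen 0: dAAAAAdAAAAddddddAAddAA
gen 1: AAAAAAAAAAAAddddAAAAAAA
gen 2: AAAAAAAAAAAAAddAAAAAAAA
gen 3: AAAAAAAAAAAAAAAAAAAAAAA
gen 4: AAAAAAAAAAAAAAAAAAAAAAA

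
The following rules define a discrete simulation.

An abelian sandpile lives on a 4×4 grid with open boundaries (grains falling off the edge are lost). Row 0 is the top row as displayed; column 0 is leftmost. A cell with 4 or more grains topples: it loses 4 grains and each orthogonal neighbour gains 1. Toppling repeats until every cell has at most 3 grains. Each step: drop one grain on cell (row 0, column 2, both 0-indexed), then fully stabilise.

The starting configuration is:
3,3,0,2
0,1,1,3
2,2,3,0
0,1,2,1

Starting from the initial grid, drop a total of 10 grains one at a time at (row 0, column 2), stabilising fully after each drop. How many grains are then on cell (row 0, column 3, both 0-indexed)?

gen 0: 3,3,0,2
0,1,1,3
2,2,3,0
0,1,2,1
gen 1: 3,3,1,2
0,1,1,3
2,2,3,0
0,1,2,1
gen 2: 3,3,2,2
0,1,1,3
2,2,3,0
0,1,2,1
gen 3: 3,3,3,2
0,1,1,3
2,2,3,0
0,1,2,1
gen 4: 0,1,1,3
1,2,2,3
2,2,3,0
0,1,2,1
gen 5: 0,1,2,3
1,2,2,3
2,2,3,0
0,1,2,1
gen 6: 0,1,3,3
1,2,2,3
2,2,3,0
0,1,2,1
gen 7: 0,2,2,1
1,3,1,1
2,3,0,2
0,1,3,1
gen 8: 0,2,3,1
1,3,1,1
2,3,0,2
0,1,3,1
gen 9: 0,3,0,2
1,3,2,1
2,3,0,2
0,1,3,1
gen 10: 0,3,1,2
1,3,2,1
2,3,0,2
0,1,3,1

2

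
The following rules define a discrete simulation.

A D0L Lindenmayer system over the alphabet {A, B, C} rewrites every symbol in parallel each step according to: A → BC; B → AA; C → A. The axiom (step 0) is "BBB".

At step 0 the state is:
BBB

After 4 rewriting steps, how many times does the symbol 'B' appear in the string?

18

step 0: BBB
step 1: AAAAAA
step 2: BCBCBCBCBCBC
step 3: AAAAAAAAAAAAAAAAAA
step 4: BCBCBCBCBCBCBCBCBCBCBCBCBCBCBCBCBCBC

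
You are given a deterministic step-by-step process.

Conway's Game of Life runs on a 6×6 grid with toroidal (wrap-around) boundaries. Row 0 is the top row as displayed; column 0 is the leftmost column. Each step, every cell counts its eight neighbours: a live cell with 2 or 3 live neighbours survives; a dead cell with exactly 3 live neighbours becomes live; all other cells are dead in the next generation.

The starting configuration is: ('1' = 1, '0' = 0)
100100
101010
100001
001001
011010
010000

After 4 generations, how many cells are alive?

k=0  100100
101010
100001
001001
011010
010000
k=1  101101
100110
100110
001111
111100
110100
k=2  000000
100000
110000
000000
000000
000000
k=3  000000
110000
110000
000000
000000
000000
k=4  000000
110000
110000
000000
000000
000000

4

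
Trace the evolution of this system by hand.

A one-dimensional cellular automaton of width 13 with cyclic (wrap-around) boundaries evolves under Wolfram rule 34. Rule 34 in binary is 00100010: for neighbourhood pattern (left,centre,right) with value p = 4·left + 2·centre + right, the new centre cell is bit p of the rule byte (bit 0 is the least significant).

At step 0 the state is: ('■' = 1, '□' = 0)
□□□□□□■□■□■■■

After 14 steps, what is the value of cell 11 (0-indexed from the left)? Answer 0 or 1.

gen 0: □□□□□□■□■□■■■
gen 1: □□□□□■□■□■□□□
gen 2: □□□□■□■□■□□□□
gen 3: □□□■□■□■□□□□□
gen 4: □□■□■□■□□□□□□
gen 5: □■□■□■□□□□□□□
gen 6: ■□■□■□□□□□□□□
gen 7: □■□■□□□□□□□□■
gen 8: ■□■□□□□□□□□■□
gen 9: □■□□□□□□□□■□■
gen 10: ■□□□□□□□□■□■□
gen 11: □□□□□□□□■□■□■
gen 12: □□□□□□□■□■□■□
gen 13: □□□□□□■□■□■□□
gen 14: □□□□□■□■□■□□□

0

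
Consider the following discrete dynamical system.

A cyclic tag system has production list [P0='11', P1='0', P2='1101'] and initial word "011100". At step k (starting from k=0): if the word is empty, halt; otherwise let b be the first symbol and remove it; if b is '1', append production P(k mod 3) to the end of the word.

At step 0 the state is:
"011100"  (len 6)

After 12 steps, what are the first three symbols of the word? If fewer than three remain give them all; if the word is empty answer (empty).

k=0  "011100"  (len 6)
k=1  "11100"  (len 5)
k=2  "11000"  (len 5)
k=3  "10001101"  (len 8)
k=4  "000110111"  (len 9)
k=5  "00110111"  (len 8)
k=6  "0110111"  (len 7)
k=7  "110111"  (len 6)
k=8  "101110"  (len 6)
k=9  "011101101"  (len 9)
k=10  "11101101"  (len 8)
k=11  "11011010"  (len 8)
k=12  "10110101101"  (len 11)

101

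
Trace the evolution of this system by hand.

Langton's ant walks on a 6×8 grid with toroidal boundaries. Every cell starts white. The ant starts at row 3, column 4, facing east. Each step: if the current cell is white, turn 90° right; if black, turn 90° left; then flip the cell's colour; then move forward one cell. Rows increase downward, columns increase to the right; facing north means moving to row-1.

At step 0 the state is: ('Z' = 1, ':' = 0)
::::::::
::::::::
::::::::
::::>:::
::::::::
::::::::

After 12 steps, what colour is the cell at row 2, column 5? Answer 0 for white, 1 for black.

gen 0: ::::::::
::::::::
::::::::
::::>:::
::::::::
::::::::
gen 1: ::::::::
::::::::
::::::::
::::Z:::
::::v:::
::::::::
gen 2: ::::::::
::::::::
::::::::
::::Z:::
:::<Z:::
::::::::
gen 3: ::::::::
::::::::
::::::::
:::^Z:::
:::ZZ:::
::::::::
gen 4: ::::::::
::::::::
::::::::
:::Z>:::
:::ZZ:::
::::::::
gen 5: ::::::::
::::::::
::::^:::
:::Z::::
:::ZZ:::
::::::::
gen 6: ::::::::
::::::::
::::Z>::
:::Z::::
:::ZZ:::
::::::::
gen 7: ::::::::
::::::::
::::ZZ::
:::Z:v::
:::ZZ:::
::::::::
gen 8: ::::::::
::::::::
::::ZZ::
:::Z<Z::
:::ZZ:::
::::::::
gen 9: ::::::::
::::::::
::::^Z::
:::ZZZ::
:::ZZ:::
::::::::
gen 10: ::::::::
::::::::
:::<:Z::
:::ZZZ::
:::ZZ:::
::::::::
gen 11: ::::::::
:::^::::
:::Z:Z::
:::ZZZ::
:::ZZ:::
::::::::
gen 12: ::::::::
:::Z>:::
:::Z:Z::
:::ZZZ::
:::ZZ:::
::::::::

1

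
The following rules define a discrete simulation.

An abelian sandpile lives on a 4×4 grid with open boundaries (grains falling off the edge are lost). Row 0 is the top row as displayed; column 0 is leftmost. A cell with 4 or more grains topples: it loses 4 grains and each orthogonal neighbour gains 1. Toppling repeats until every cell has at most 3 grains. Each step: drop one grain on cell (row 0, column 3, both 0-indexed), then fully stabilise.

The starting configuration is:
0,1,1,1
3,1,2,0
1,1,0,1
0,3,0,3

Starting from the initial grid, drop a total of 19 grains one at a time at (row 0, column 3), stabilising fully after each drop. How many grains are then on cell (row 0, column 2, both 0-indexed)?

3

step 0: 0,1,1,1
3,1,2,0
1,1,0,1
0,3,0,3
step 1: 0,1,1,2
3,1,2,0
1,1,0,1
0,3,0,3
step 2: 0,1,1,3
3,1,2,0
1,1,0,1
0,3,0,3
step 3: 0,1,2,0
3,1,2,1
1,1,0,1
0,3,0,3
step 4: 0,1,2,1
3,1,2,1
1,1,0,1
0,3,0,3
step 5: 0,1,2,2
3,1,2,1
1,1,0,1
0,3,0,3
step 6: 0,1,2,3
3,1,2,1
1,1,0,1
0,3,0,3
step 7: 0,1,3,0
3,1,2,2
1,1,0,1
0,3,0,3
step 8: 0,1,3,1
3,1,2,2
1,1,0,1
0,3,0,3
step 9: 0,1,3,2
3,1,2,2
1,1,0,1
0,3,0,3
step 10: 0,1,3,3
3,1,2,2
1,1,0,1
0,3,0,3
step 11: 0,2,0,1
3,1,3,3
1,1,0,1
0,3,0,3
step 12: 0,2,0,2
3,1,3,3
1,1,0,1
0,3,0,3
step 13: 0,2,0,3
3,1,3,3
1,1,0,1
0,3,0,3
step 14: 0,2,2,1
3,2,0,1
1,1,1,2
0,3,0,3
step 15: 0,2,2,2
3,2,0,1
1,1,1,2
0,3,0,3
step 16: 0,2,2,3
3,2,0,1
1,1,1,2
0,3,0,3
step 17: 0,2,3,0
3,2,0,2
1,1,1,2
0,3,0,3
step 18: 0,2,3,1
3,2,0,2
1,1,1,2
0,3,0,3
step 19: 0,2,3,2
3,2,0,2
1,1,1,2
0,3,0,3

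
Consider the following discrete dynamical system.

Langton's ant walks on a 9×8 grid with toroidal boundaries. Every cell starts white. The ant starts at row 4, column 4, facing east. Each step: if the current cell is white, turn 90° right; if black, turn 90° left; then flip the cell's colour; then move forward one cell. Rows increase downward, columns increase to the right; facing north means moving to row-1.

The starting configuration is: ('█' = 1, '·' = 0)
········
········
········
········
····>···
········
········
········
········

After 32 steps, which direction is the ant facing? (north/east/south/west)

west

k=0  ········
········
········
········
····>···
········
········
········
········
k=1  ········
········
········
········
····█···
····v···
········
········
········
k=2  ········
········
········
········
····█···
···<█···
········
········
········
k=3  ········
········
········
········
···^█···
···██···
········
········
········
k=4  ········
········
········
········
···█>···
···██···
········
········
········
k=5  ········
········
········
····^···
···█····
···██···
········
········
········
k=6  ········
········
········
····█>··
···█····
···██···
········
········
········
k=7  ········
········
········
····██··
···█·v··
···██···
········
········
········
k=8  ········
········
········
····██··
···█<█··
···██···
········
········
········
k=9  ········
········
········
····^█··
···███··
···██···
········
········
········
k=10  ········
········
········
···<·█··
···███··
···██···
········
········
········
k=11  ········
········
···^····
···█·█··
···███··
···██···
········
········
········
k=12  ········
········
···█>···
···█·█··
···███··
···██···
········
········
········
k=13  ········
········
···██···
···█v█··
···███··
···██···
········
········
········
k=14  ········
········
···██···
···<██··
···███··
···██···
········
········
········
k=15  ········
········
···██···
····██··
···v██··
···██···
········
········
········
k=16  ········
········
···██···
····██··
····>█··
···██···
········
········
········
k=17  ········
········
···██···
····^█··
·····█··
···██···
········
········
········
k=18  ········
········
···██···
···<·█··
·····█··
···██···
········
········
········
k=19  ········
········
···^█···
···█·█··
·····█··
···██···
········
········
········
k=20  ········
········
··<·█···
···█·█··
·····█··
···██···
········
········
········
k=21  ········
··^·····
··█·█···
···█·█··
·····█··
···██···
········
········
········
k=22  ········
··█>····
··█·█···
···█·█··
·····█··
···██···
········
········
········
k=23  ········
··██····
··█v█···
···█·█··
·····█··
···██···
········
········
········
k=24  ········
··██····
··<██···
···█·█··
·····█··
···██···
········
········
········
k=25  ········
··██····
···██···
··v█·█··
·····█··
···██···
········
········
········
k=26  ········
··██····
···██···
·<██·█··
·····█··
···██···
········
········
········
k=27  ········
··██····
·^·██···
·███·█··
·····█··
···██···
········
········
········
k=28  ········
··██····
·█>██···
·███·█··
·····█··
···██···
········
········
········
k=29  ········
··██····
·████···
·█v█·█··
·····█··
···██···
········
········
········
k=30  ········
··██····
·████···
·█·>·█··
·····█··
···██···
········
········
········
k=31  ········
··██····
·██^█···
·█···█··
·····█··
···██···
········
········
········
k=32  ········
··██····
·█<·█···
·█···█··
·····█··
···██···
········
········
········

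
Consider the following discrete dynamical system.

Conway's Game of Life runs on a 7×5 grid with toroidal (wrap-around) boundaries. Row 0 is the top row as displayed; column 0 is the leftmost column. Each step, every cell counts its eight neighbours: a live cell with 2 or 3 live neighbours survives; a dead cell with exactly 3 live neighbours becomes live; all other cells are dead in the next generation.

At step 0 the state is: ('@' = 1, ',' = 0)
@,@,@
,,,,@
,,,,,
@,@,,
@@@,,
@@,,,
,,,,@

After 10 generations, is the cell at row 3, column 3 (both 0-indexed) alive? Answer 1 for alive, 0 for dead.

0

k=0  @,@,@
,,,,@
,,,,,
@,@,,
@@@,,
@@,,,
,,,,@
k=1  @,,,@
@,,@@
,,,,,
@,@,,
,,@,@
,,@,@
,,,@@
k=2  ,,,,,
@,,@,
@@,@,
,@,@,
@,@,@
@,@,@
,,,,,
k=3  ,,,,,
@@@,,
@@,@,
,,,@,
,,@,,
@,,,@
,,,,,
k=4  ,@,,,
@,@,@
@,,@,
,@,@@
,,,@@
,,,,,
,,,,,
k=5  @@,,,
@,@@@
,,,,,
,,,,,
@,@@@
,,,,,
,,,,,
k=6  @@@@,
@,@@@
,,,@@
,,,@@
,,,@@
,,,@@
,,,,,
k=7  @,,,,
,,,,,
,,,,,
@,@,,
@,@,,
,,,@@
@@,,,
k=8  @@,,,
,,,,,
,,,,,
,,,,,
@,@,,
,,@@@
@@,,,
k=9  @@,,,
,,,,,
,,,,,
,,,,,
,@@,@
,,@@@
,,,@,
k=10  ,,,,,
,,,,,
,,,,,
,,,,,
@@@,@
@@,,@
@@,@,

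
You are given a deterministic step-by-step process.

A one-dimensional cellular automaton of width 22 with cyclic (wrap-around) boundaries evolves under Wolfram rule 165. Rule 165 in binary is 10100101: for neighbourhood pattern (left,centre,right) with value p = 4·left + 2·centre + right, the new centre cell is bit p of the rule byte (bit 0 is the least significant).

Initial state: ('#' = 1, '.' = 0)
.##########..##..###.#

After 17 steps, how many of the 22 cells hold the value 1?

6

step 0: .##########..##..###.#
step 1: #.########........#.##
step 2: .#.######..######.##.#
step 3: ###.####....####.#..##
step 4: ##.#.##..##..##.##...#
step 5: #.###..........#...#..
step 6: ##.#..########.#.#.#..
step 7: ..##...######.######..
step 8: #....#..####.#.####..#
step 9: ..##.#...##.###.##....
step 10: #...##.#...#.#.#...###
step 11: ..#...##.#.#####.#..##
step 12: ..#.#...###.###.##....
step 13: #.###.#..#.#.#.#...###
step 14: .#.#.##..#######.#..##
step 15: #####.....#####.##....
step 16: .###..###..###.#...##.
step 17: ..#....#....#.##.#....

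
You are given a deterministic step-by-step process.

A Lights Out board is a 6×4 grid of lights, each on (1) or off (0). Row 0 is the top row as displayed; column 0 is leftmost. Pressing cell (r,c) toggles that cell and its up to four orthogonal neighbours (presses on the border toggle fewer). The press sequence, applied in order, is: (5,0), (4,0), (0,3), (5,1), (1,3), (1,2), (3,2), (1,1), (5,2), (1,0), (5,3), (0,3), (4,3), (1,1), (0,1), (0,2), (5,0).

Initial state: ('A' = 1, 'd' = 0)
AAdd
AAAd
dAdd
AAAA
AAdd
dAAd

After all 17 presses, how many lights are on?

step 0: AAdd
AAAd
dAdd
AAAA
AAdd
dAAd
step 1: AAdd
AAAd
dAdd
AAAA
dAdd
AdAd
step 2: AAdd
AAAd
dAdd
dAAA
Addd
ddAd
step 3: AAAA
AAAA
dAdd
dAAA
Addd
ddAd
step 4: AAAA
AAAA
dAdd
dAAA
AAdd
AAdd
step 5: AAAd
AAdd
dAdA
dAAA
AAdd
AAdd
step 6: AAdd
AdAA
dAAA
dAAA
AAdd
AAdd
step 7: AAdd
AdAA
dAdA
dddd
AAAd
AAdd
step 8: Addd
dAdA
dddA
dddd
AAAd
AAdd
step 9: Addd
dAdA
dddA
dddd
AAdd
AdAA
step 10: dddd
AddA
AddA
dddd
AAdd
AdAA
step 11: dddd
AddA
AddA
dddd
AAdA
Addd
step 12: ddAA
Addd
AddA
dddd
AAdA
Addd
step 13: ddAA
Addd
AddA
dddA
AAAd
AddA
step 14: dAAA
dAAd
AAdA
dddA
AAAd
AddA
step 15: AddA
ddAd
AAdA
dddA
AAAd
AddA
step 16: AAAd
dddd
AAdA
dddA
AAAd
AddA
step 17: AAAd
dddd
AAdA
dddA
dAAd
dAdA

11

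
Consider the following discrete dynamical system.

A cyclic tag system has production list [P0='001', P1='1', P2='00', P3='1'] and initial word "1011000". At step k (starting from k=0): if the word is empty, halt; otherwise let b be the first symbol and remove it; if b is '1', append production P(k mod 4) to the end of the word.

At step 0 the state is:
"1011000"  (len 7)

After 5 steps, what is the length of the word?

t=0: "1011000"  (len 7)
t=1: "011000001"  (len 9)
t=2: "11000001"  (len 8)
t=3: "100000100"  (len 9)
t=4: "000001001"  (len 9)
t=5: "00001001"  (len 8)

8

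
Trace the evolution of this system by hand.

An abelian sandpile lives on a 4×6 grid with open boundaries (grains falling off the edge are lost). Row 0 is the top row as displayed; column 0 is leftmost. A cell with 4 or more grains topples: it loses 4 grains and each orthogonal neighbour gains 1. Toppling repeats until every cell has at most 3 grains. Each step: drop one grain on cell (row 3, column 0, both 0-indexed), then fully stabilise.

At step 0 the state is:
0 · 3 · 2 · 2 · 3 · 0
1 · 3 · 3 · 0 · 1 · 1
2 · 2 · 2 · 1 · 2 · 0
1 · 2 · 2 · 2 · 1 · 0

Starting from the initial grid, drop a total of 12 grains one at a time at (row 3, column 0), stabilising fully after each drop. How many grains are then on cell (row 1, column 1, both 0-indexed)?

0) 0 · 3 · 2 · 2 · 3 · 0
1 · 3 · 3 · 0 · 1 · 1
2 · 2 · 2 · 1 · 2 · 0
1 · 2 · 2 · 2 · 1 · 0
1) 0 · 3 · 2 · 2 · 3 · 0
1 · 3 · 3 · 0 · 1 · 1
2 · 2 · 2 · 1 · 2 · 0
2 · 2 · 2 · 2 · 1 · 0
2) 0 · 3 · 2 · 2 · 3 · 0
1 · 3 · 3 · 0 · 1 · 1
2 · 2 · 2 · 1 · 2 · 0
3 · 2 · 2 · 2 · 1 · 0
3) 0 · 3 · 2 · 2 · 3 · 0
1 · 3 · 3 · 0 · 1 · 1
3 · 2 · 2 · 1 · 2 · 0
0 · 3 · 2 · 2 · 1 · 0
4) 0 · 3 · 2 · 2 · 3 · 0
1 · 3 · 3 · 0 · 1 · 1
3 · 2 · 2 · 1 · 2 · 0
1 · 3 · 2 · 2 · 1 · 0
5) 0 · 3 · 2 · 2 · 3 · 0
1 · 3 · 3 · 0 · 1 · 1
3 · 2 · 2 · 1 · 2 · 0
2 · 3 · 2 · 2 · 1 · 0
6) 0 · 3 · 2 · 2 · 3 · 0
1 · 3 · 3 · 0 · 1 · 1
3 · 2 · 2 · 1 · 2 · 0
3 · 3 · 2 · 2 · 1 · 0
7) 1 · 1 · 0 · 3 · 3 · 0
3 · 2 · 2 · 1 · 1 · 1
1 · 2 · 1 · 2 · 2 · 0
2 · 2 · 0 · 3 · 1 · 0
8) 1 · 1 · 0 · 3 · 3 · 0
3 · 2 · 2 · 1 · 1 · 1
1 · 2 · 1 · 2 · 2 · 0
3 · 2 · 0 · 3 · 1 · 0
9) 1 · 1 · 0 · 3 · 3 · 0
3 · 2 · 2 · 1 · 1 · 1
2 · 2 · 1 · 2 · 2 · 0
0 · 3 · 0 · 3 · 1 · 0
10) 1 · 1 · 0 · 3 · 3 · 0
3 · 2 · 2 · 1 · 1 · 1
2 · 2 · 1 · 2 · 2 · 0
1 · 3 · 0 · 3 · 1 · 0
11) 1 · 1 · 0 · 3 · 3 · 0
3 · 2 · 2 · 1 · 1 · 1
2 · 2 · 1 · 2 · 2 · 0
2 · 3 · 0 · 3 · 1 · 0
12) 1 · 1 · 0 · 3 · 3 · 0
3 · 2 · 2 · 1 · 1 · 1
2 · 2 · 1 · 2 · 2 · 0
3 · 3 · 0 · 3 · 1 · 0

2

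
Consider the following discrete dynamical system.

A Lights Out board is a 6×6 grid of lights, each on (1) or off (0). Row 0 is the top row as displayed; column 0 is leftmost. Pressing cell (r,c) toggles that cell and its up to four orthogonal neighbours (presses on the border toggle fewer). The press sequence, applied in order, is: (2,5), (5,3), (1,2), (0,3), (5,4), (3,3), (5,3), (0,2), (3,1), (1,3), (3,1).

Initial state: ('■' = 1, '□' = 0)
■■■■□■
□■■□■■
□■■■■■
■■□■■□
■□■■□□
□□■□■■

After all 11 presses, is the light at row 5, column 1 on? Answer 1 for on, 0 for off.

0) ■■■■□■
□■■□■■
□■■■■■
■■□■■□
■□■■□□
□□■□■■
1) ■■■■□■
□■■□■□
□■■■□□
■■□■■■
■□■■□□
□□■□■■
2) ■■■■□■
□■■□■□
□■■■□□
■■□■■■
■□■□□□
□□□■□■
3) ■■□■□■
□□□■■□
□■□■□□
■■□■■■
■□■□□□
□□□■□■
4) ■■■□■■
□□□□■□
□■□■□□
■■□■■■
■□■□□□
□□□■□■
5) ■■■□■■
□□□□■□
□■□■□□
■■□■■■
■□■□■□
□□□□■□
6) ■■■□■■
□□□□■□
□■□□□□
■■■□□■
■□■■■□
□□□□■□
7) ■■■□■■
□□□□■□
□■□□□□
■■■□□■
■□■□■□
□□■■□□
8) ■□□■■■
□□■□■□
□■□□□□
■■■□□■
■□■□■□
□□■■□□
9) ■□□■■■
□□■□■□
□□□□□□
□□□□□■
■■■□■□
□□■■□□
10) ■□□□■■
□□□■□□
□□□■□□
□□□□□■
■■■□■□
□□■■□□
11) ■□□□■■
□□□■□□
□■□■□□
■■■□□■
■□■□■□
□□■■□□

0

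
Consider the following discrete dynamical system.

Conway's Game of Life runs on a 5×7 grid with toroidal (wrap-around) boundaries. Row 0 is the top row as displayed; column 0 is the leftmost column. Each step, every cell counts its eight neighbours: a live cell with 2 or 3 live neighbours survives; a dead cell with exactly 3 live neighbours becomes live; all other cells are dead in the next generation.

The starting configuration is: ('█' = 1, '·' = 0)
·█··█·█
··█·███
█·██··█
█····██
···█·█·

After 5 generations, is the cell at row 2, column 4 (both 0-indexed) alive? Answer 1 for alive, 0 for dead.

0) ·█··█·█
··█·███
█·██··█
█····██
···█·█·
1) █·█···█
··█·█··
··██···
████·█·
·······
2) ·█·█···
··█····
·······
·█·██··
···█···
3) ···█···
··█····
··██···
··███··
···█···
4) ··██···
··█····
·█··█··
····█··
·······
5) ··██···
·██····
···█···
·······
···█···

0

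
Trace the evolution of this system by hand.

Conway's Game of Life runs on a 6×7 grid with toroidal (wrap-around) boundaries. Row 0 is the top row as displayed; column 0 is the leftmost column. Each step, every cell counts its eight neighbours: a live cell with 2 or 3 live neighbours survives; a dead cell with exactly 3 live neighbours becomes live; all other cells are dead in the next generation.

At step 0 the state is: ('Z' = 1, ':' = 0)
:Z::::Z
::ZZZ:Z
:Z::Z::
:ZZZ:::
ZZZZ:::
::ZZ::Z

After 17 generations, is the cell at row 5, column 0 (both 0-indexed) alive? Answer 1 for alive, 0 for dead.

0

step 0: :Z::::Z
::ZZZ:Z
:Z::Z::
:ZZZ:::
ZZZZ:::
::ZZ::Z
step 1: :Z::Z:Z
:ZZZZ::
ZZ::ZZ:
::::Z::
Z:::Z::
:::Z::Z
step 2: :Z::Z::
::::::Z
ZZ:::Z:
ZZ:ZZ:Z
:::ZZZ:
:::ZZ:Z
step 3: Z::ZZ::
:Z:::ZZ
:ZZ:ZZ:
:Z:Z:::
:::::::
::Z::::
step 4: ZZZZZZZ
:Z::::Z
:Z:ZZZZ
:Z:ZZ::
::Z::::
:::Z:::
step 5: :Z:ZZZZ
:::::::
:Z:Z::Z
ZZ:::::
::Z:Z::
Z::::ZZ
step 6: ::::Z::
:::Z::Z
:ZZ::::
ZZ:Z:::
:::::Z:
ZZZ::::
step 7: ZZZZ:::
::ZZ:::
:Z:Z:::
ZZ:::::
::::::Z
:Z:::::
step 8: Z::Z:::
Z:::Z::
ZZ:Z:::
ZZZ::::
:Z:::::
:Z:::::
step 9: ZZ:::::
Z:ZZZ:Z
:::Z::Z
:::::::
:::::::
ZZZ::::
step 10: :::::::
::ZZZZZ
Z:ZZZZZ
:::::::
:Z:::::
Z:Z::::
step 11: :ZZ:ZZZ
ZZZ::::
ZZZ::::
ZZZZZZZ
:Z:::::
:Z:::::
step 12: :::Z:ZZ
:::::Z:
::::ZZ:
:::ZZZZ
:::ZZZZ
:Z:::Z:
step 13: :::::ZZ
:::::::
:::Z:::
:::::::
Z:ZZ:::
Z:ZZ:::
step 14: ::::::Z
:::::::
:::::::
::ZZ:::
::ZZ:::
Z:ZZZ::
step 15: :::Z:::
:::::::
:::::::
::ZZ:::
:::::::
:ZZ:Z::
step 16: ::ZZ:::
:::::::
:::::::
:::::::
:Z:::::
::ZZ:::
step 17: ::ZZ:::
:::::::
:::::::
:::::::
::Z::::
:Z:Z:::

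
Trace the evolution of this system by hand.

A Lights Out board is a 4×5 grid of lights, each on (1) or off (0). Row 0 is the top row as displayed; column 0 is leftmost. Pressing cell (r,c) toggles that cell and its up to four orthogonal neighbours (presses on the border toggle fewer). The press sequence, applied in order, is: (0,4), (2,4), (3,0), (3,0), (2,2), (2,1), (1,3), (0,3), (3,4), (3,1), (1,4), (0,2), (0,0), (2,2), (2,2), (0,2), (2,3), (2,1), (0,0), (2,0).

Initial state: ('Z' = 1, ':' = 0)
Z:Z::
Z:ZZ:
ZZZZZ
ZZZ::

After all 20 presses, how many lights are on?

10

step 0: Z:Z::
Z:ZZ:
ZZZZZ
ZZZ::
step 1: Z:ZZZ
Z:ZZZ
ZZZZZ
ZZZ::
step 2: Z:ZZZ
Z:ZZ:
ZZZ::
ZZZ:Z
step 3: Z:ZZZ
Z:ZZ:
:ZZ::
::Z:Z
step 4: Z:ZZZ
Z:ZZ:
ZZZ::
ZZZ:Z
step 5: Z:ZZZ
Z::Z:
Z::Z:
ZZ::Z
step 6: Z:ZZZ
ZZ:Z:
:ZZZ:
Z:::Z
step 7: Z:Z:Z
ZZZ:Z
:ZZ::
Z:::Z
step 8: Z::Z:
ZZZZZ
:ZZ::
Z:::Z
step 9: Z::Z:
ZZZZZ
:ZZ:Z
Z::Z:
step 10: Z::Z:
ZZZZZ
::Z:Z
:ZZZ:
step 11: Z::ZZ
ZZZ::
::Z::
:ZZZ:
step 12: ZZZ:Z
ZZ:::
::Z::
:ZZZ:
step 13: ::Z:Z
:Z:::
::Z::
:ZZZ:
step 14: ::Z:Z
:ZZ::
:Z:Z:
:Z:Z:
step 15: ::Z:Z
:Z:::
::Z::
:ZZZ:
step 16: :Z:ZZ
:ZZ::
::Z::
:ZZZ:
step 17: :Z:ZZ
:ZZZ:
:::ZZ
:ZZ::
step 18: :Z:ZZ
::ZZ:
ZZZZZ
::Z::
step 19: Z::ZZ
Z:ZZ:
ZZZZZ
::Z::
step 20: Z::ZZ
::ZZ:
::ZZZ
Z:Z::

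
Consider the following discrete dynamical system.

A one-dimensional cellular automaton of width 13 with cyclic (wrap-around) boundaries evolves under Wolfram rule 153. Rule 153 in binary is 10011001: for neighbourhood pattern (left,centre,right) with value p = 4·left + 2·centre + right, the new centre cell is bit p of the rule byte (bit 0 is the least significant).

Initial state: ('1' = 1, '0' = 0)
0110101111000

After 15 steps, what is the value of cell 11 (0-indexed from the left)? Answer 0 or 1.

0

step 0: 0110101111000
step 1: 0100001110111
step 2: 0011101100110
step 3: 1011001010101
step 4: 0010100000001
step 5: 1000011111100
step 6: 0111011111010
step 7: 0110011110001
step 8: 0101011101100
step 9: 0000011001011
step 10: 1111010100010
step 11: 1110000011000
step 12: 1101111010110
step 13: 1001110000100
step 14: 0101101110010
step 15: 0001001101001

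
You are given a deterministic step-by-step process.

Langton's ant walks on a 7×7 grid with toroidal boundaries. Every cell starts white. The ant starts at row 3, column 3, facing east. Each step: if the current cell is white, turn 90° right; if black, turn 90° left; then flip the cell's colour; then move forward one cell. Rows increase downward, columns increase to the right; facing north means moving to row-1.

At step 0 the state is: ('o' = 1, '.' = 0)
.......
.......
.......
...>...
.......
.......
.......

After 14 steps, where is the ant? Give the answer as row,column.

2,2

t=0: .......
.......
.......
...>...
.......
.......
.......
t=1: .......
.......
.......
...o...
...v...
.......
.......
t=2: .......
.......
.......
...o...
..<o...
.......
.......
t=3: .......
.......
.......
..^o...
..oo...
.......
.......
t=4: .......
.......
.......
..o>...
..oo...
.......
.......
t=5: .......
.......
...^...
..o....
..oo...
.......
.......
t=6: .......
.......
...o>..
..o....
..oo...
.......
.......
t=7: .......
.......
...oo..
..o.v..
..oo...
.......
.......
t=8: .......
.......
...oo..
..o<o..
..oo...
.......
.......
t=9: .......
.......
...^o..
..ooo..
..oo...
.......
.......
t=10: .......
.......
..<.o..
..ooo..
..oo...
.......
.......
t=11: .......
..^....
..o.o..
..ooo..
..oo...
.......
.......
t=12: .......
..o>...
..o.o..
..ooo..
..oo...
.......
.......
t=13: .......
..oo...
..ovo..
..ooo..
..oo...
.......
.......
t=14: .......
..oo...
..<oo..
..ooo..
..oo...
.......
.......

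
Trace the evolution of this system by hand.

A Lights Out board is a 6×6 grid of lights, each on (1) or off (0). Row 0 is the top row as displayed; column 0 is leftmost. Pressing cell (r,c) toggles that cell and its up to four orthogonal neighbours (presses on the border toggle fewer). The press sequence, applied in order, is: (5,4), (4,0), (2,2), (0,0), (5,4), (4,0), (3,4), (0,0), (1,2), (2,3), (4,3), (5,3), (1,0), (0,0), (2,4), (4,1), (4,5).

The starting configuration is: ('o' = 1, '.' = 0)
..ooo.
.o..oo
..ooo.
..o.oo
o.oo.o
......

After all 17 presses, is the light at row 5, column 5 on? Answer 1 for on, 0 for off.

t=0: ..ooo.
.o..oo
..ooo.
..o.oo
o.oo.o
......
t=1: ..ooo.
.o..oo
..ooo.
..o.oo
o.oooo
...ooo
t=2: ..ooo.
.o..oo
..ooo.
o.o.oo
.ooooo
o..ooo
t=3: ..ooo.
.oo.oo
.o..o.
o...oo
.ooooo
o..ooo
t=4: ooooo.
ooo.oo
.o..o.
o...oo
.ooooo
o..ooo
t=5: ooooo.
ooo.oo
.o..o.
o...oo
.ooo.o
o.....
t=6: ooooo.
ooo.oo
.o..o.
....oo
o.oo.o
......
t=7: ooooo.
ooo.oo
.o....
...o..
o.oooo
......
t=8: ..ooo.
.oo.oo
.o....
...o..
o.oooo
......
t=9: ...oo.
...ooo
.oo...
...o..
o.oooo
......
t=10: ...oo.
....oo
.o.oo.
......
o.oooo
......
t=11: ...oo.
....oo
.o.oo.
...o..
o....o
...o..
t=12: ...oo.
....oo
.o.oo.
...o..
o..o.o
..o.o.
t=13: o..oo.
oo..oo
oo.oo.
...o..
o..o.o
..o.o.
t=14: .o.oo.
.o..oo
oo.oo.
...o..
o..o.o
..o.o.
t=15: .o.oo.
.o...o
oo...o
...oo.
o..o.o
..o.o.
t=16: .o.oo.
.o...o
oo...o
.o.oo.
.ooo.o
.oo.o.
t=17: .o.oo.
.o...o
oo...o
.o.ooo
.oooo.
.oo.oo

1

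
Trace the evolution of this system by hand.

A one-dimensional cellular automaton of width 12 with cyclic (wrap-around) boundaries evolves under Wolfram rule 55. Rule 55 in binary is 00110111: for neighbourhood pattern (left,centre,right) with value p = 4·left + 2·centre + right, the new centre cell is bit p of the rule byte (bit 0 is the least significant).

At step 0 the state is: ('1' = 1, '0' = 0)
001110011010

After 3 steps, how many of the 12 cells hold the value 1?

7

k=0  001110011010
k=1  110001100111
k=2  001110011000
k=3  110001100111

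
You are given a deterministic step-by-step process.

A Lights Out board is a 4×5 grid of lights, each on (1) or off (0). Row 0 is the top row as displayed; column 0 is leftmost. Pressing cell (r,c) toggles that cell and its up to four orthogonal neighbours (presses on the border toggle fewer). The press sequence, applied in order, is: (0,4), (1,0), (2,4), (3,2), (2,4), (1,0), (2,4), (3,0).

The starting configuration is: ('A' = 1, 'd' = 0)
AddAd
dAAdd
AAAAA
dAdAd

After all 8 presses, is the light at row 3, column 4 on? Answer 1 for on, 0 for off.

gen 0: AddAd
dAAdd
AAAAA
dAdAd
gen 1: AdddA
dAAdA
AAAAA
dAdAd
gen 2: ddddA
AdAdA
dAAAA
dAdAd
gen 3: ddddA
AdAdd
dAAdd
dAdAA
gen 4: ddddA
AdAdd
dAddd
ddAdA
gen 5: ddddA
AdAdA
dAdAA
ddAdd
gen 6: AdddA
dAAdA
AAdAA
ddAdd
gen 7: AdddA
dAAdd
AAddd
ddAdA
gen 8: AdddA
dAAdd
dAddd
AAAdA

1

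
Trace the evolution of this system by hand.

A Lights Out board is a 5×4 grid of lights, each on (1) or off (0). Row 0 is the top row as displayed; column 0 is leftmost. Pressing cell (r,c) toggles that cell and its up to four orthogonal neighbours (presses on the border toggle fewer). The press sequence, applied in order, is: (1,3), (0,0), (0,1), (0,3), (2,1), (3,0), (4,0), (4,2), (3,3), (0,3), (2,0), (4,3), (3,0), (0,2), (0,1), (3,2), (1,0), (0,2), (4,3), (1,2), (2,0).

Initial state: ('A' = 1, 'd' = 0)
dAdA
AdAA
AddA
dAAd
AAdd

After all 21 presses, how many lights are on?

12

gen 0: dAdA
AdAA
AddA
dAAd
AAdd
gen 1: dAdd
Addd
Addd
dAAd
AAdd
gen 2: Addd
dddd
Addd
dAAd
AAdd
gen 3: dAAd
dAdd
Addd
dAAd
AAdd
gen 4: dAdA
dAdA
Addd
dAAd
AAdd
gen 5: dAdA
dddA
dAAd
ddAd
AAdd
gen 6: dAdA
dddA
AAAd
AAAd
dAdd
gen 7: dAdA
dddA
AAAd
dAAd
Addd
gen 8: dAdA
dddA
AAAd
dAdd
AAAA
gen 9: dAdA
dddA
AAAA
dAAA
AAAd
gen 10: dAAd
dddd
AAAA
dAAA
AAAd
gen 11: dAAd
Addd
ddAA
AAAA
AAAd
gen 12: dAAd
Addd
ddAA
AAAd
AAdA
gen 13: dAAd
Addd
AdAA
ddAd
dAdA
gen 14: dddA
AdAd
AdAA
ddAd
dAdA
gen 15: AAAA
AAAd
AdAA
ddAd
dAdA
gen 16: AAAA
AAAd
AddA
dAdA
dAAA
gen 17: dAAA
ddAd
dddA
dAdA
dAAA
gen 18: dddd
dddd
dddA
dAdA
dAAA
gen 19: dddd
dddd
dddA
dAdd
dAdd
gen 20: ddAd
dAAA
ddAA
dAdd
dAdd
gen 21: ddAd
AAAA
AAAA
AAdd
dAdd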